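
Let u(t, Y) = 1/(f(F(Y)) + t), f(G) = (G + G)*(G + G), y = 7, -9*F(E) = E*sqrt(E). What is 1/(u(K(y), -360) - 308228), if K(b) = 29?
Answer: -2303971/710148373389 ≈ -3.2444e-6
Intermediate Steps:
F(E) = -E**(3/2)/9 (F(E) = -E*sqrt(E)/9 = -E**(3/2)/9)
f(G) = 4*G**2 (f(G) = (2*G)*(2*G) = 4*G**2)
u(t, Y) = 1/(t + 4*Y**3/81) (u(t, Y) = 1/(4*(-Y**(3/2)/9)**2 + t) = 1/(4*(Y**3/81) + t) = 1/(4*Y**3/81 + t) = 1/(t + 4*Y**3/81))
1/(u(K(y), -360) - 308228) = 1/(81/(4*(-360)**3 + 81*29) - 308228) = 1/(81/(4*(-46656000) + 2349) - 308228) = 1/(81/(-186624000 + 2349) - 308228) = 1/(81/(-186621651) - 308228) = 1/(81*(-1/186621651) - 308228) = 1/(-1/2303971 - 308228) = 1/(-710148373389/2303971) = -2303971/710148373389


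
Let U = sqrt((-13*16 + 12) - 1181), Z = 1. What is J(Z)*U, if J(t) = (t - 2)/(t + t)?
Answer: -9*I*sqrt(17)/2 ≈ -18.554*I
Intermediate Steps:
J(t) = (-2 + t)/(2*t) (J(t) = (-2 + t)/((2*t)) = (-2 + t)*(1/(2*t)) = (-2 + t)/(2*t))
U = 9*I*sqrt(17) (U = sqrt((-208 + 12) - 1181) = sqrt(-196 - 1181) = sqrt(-1377) = 9*I*sqrt(17) ≈ 37.108*I)
J(Z)*U = ((1/2)*(-2 + 1)/1)*(9*I*sqrt(17)) = ((1/2)*1*(-1))*(9*I*sqrt(17)) = -9*I*sqrt(17)/2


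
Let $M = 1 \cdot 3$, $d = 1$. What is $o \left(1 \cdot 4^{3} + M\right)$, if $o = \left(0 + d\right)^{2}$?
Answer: $67$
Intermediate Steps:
$M = 3$
$o = 1$ ($o = \left(0 + 1\right)^{2} = 1^{2} = 1$)
$o \left(1 \cdot 4^{3} + M\right) = 1 \left(1 \cdot 4^{3} + 3\right) = 1 \left(1 \cdot 64 + 3\right) = 1 \left(64 + 3\right) = 1 \cdot 67 = 67$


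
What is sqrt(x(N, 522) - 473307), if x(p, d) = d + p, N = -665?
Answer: 5*I*sqrt(18938) ≈ 688.08*I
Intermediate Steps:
sqrt(x(N, 522) - 473307) = sqrt((522 - 665) - 473307) = sqrt(-143 - 473307) = sqrt(-473450) = 5*I*sqrt(18938)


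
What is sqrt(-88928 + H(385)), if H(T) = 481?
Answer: I*sqrt(88447) ≈ 297.4*I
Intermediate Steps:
sqrt(-88928 + H(385)) = sqrt(-88928 + 481) = sqrt(-88447) = I*sqrt(88447)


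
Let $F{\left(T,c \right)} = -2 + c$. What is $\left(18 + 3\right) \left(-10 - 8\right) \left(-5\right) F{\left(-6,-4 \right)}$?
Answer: $-11340$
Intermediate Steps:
$\left(18 + 3\right) \left(-10 - 8\right) \left(-5\right) F{\left(-6,-4 \right)} = \left(18 + 3\right) \left(-10 - 8\right) \left(-5\right) \left(-2 - 4\right) = 21 \left(-18\right) \left(-5\right) \left(-6\right) = \left(-378\right) \left(-5\right) \left(-6\right) = 1890 \left(-6\right) = -11340$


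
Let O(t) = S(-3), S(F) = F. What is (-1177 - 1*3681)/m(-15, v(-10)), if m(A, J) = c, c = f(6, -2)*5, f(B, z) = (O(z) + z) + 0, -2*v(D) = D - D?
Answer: 4858/25 ≈ 194.32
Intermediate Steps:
O(t) = -3
v(D) = 0 (v(D) = -(D - D)/2 = -½*0 = 0)
f(B, z) = -3 + z (f(B, z) = (-3 + z) + 0 = -3 + z)
c = -25 (c = (-3 - 2)*5 = -5*5 = -25)
m(A, J) = -25
(-1177 - 1*3681)/m(-15, v(-10)) = (-1177 - 1*3681)/(-25) = (-1177 - 3681)*(-1/25) = -4858*(-1/25) = 4858/25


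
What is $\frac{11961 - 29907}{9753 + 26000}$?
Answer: $- \frac{17946}{35753} \approx -0.50194$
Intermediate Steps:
$\frac{11961 - 29907}{9753 + 26000} = \frac{11961 - 29907}{35753} = \left(-17946\right) \frac{1}{35753} = - \frac{17946}{35753}$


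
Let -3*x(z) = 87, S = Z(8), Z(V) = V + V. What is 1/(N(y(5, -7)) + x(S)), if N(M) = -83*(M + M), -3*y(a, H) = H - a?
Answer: -1/693 ≈ -0.0014430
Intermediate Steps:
Z(V) = 2*V
S = 16 (S = 2*8 = 16)
x(z) = -29 (x(z) = -⅓*87 = -29)
y(a, H) = -H/3 + a/3 (y(a, H) = -(H - a)/3 = -H/3 + a/3)
N(M) = -166*M
1/(N(y(5, -7)) + x(S)) = 1/(-166*(-⅓*(-7) + (⅓)*5) - 29) = 1/(-166*(7/3 + 5/3) - 29) = 1/(-166*4 - 29) = 1/(-664 - 29) = 1/(-693) = -1/693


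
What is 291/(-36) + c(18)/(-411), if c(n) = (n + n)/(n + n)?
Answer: -4431/548 ≈ -8.0858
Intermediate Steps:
c(n) = 1 (c(n) = (2*n)/((2*n)) = (2*n)*(1/(2*n)) = 1)
291/(-36) + c(18)/(-411) = 291/(-36) + 1/(-411) = 291*(-1/36) + 1*(-1/411) = -97/12 - 1/411 = -4431/548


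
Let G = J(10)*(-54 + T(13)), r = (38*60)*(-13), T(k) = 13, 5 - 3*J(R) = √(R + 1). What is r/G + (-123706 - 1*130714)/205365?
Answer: 9115924192/11787951 + 44460*√11/287 ≈ 1287.1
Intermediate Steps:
J(R) = 5/3 - √(1 + R)/3 (J(R) = 5/3 - √(R + 1)/3 = 5/3 - √(1 + R)/3)
r = -29640 (r = 2280*(-13) = -29640)
G = -205/3 + 41*√11/3 (G = (5/3 - √(1 + 10)/3)*(-54 + 13) = (5/3 - √11/3)*(-41) = -205/3 + 41*√11/3 ≈ -23.006)
r/G + (-123706 - 1*130714)/205365 = -29640/(-205/3 + 41*√11/3) + (-123706 - 1*130714)/205365 = -29640/(-205/3 + 41*√11/3) + (-123706 - 130714)*(1/205365) = -29640/(-205/3 + 41*√11/3) - 254420*1/205365 = -29640/(-205/3 + 41*√11/3) - 50884/41073 = -50884/41073 - 29640/(-205/3 + 41*√11/3)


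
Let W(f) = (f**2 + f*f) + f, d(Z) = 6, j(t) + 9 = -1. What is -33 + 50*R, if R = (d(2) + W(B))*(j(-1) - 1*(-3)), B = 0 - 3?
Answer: -7383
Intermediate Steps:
j(t) = -10 (j(t) = -9 - 1 = -10)
B = -3
W(f) = f + 2*f**2 (W(f) = (f**2 + f**2) + f = 2*f**2 + f = f + 2*f**2)
R = -147 (R = (6 - 3*(1 + 2*(-3)))*(-10 - 1*(-3)) = (6 - 3*(1 - 6))*(-10 + 3) = (6 - 3*(-5))*(-7) = (6 + 15)*(-7) = 21*(-7) = -147)
-33 + 50*R = -33 + 50*(-147) = -33 - 7350 = -7383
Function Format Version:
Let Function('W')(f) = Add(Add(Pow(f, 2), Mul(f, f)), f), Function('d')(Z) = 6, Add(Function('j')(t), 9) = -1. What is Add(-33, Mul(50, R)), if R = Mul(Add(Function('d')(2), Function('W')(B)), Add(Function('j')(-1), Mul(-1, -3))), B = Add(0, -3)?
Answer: -7383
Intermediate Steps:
Function('j')(t) = -10 (Function('j')(t) = Add(-9, -1) = -10)
B = -3
Function('W')(f) = Add(f, Mul(2, Pow(f, 2))) (Function('W')(f) = Add(Add(Pow(f, 2), Pow(f, 2)), f) = Add(Mul(2, Pow(f, 2)), f) = Add(f, Mul(2, Pow(f, 2))))
R = -147 (R = Mul(Add(6, Mul(-3, Add(1, Mul(2, -3)))), Add(-10, Mul(-1, -3))) = Mul(Add(6, Mul(-3, Add(1, -6))), Add(-10, 3)) = Mul(Add(6, Mul(-3, -5)), -7) = Mul(Add(6, 15), -7) = Mul(21, -7) = -147)
Add(-33, Mul(50, R)) = Add(-33, Mul(50, -147)) = Add(-33, -7350) = -7383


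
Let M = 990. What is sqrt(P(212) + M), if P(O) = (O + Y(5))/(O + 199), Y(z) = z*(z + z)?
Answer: 4*sqrt(10458717)/411 ≈ 31.474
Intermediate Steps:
Y(z) = 2*z**2 (Y(z) = z*(2*z) = 2*z**2)
P(O) = (50 + O)/(199 + O) (P(O) = (O + 2*5**2)/(O + 199) = (O + 2*25)/(199 + O) = (O + 50)/(199 + O) = (50 + O)/(199 + O))
sqrt(P(212) + M) = sqrt((50 + 212)/(199 + 212) + 990) = sqrt(262/411 + 990) = sqrt(407152/411) = 4*sqrt(10458717)/411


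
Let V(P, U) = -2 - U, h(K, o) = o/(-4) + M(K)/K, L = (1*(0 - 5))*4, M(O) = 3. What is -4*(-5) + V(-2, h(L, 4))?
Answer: 383/20 ≈ 19.150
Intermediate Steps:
L = -20 (L = (1*(-5))*4 = -5*4 = -20)
h(K, o) = 3/K - o/4 (h(K, o) = o/(-4) + 3/K = o*(-¼) + 3/K = -o/4 + 3/K = 3/K - o/4)
-4*(-5) + V(-2, h(L, 4)) = -4*(-5) + (-2 - (3/(-20) - ¼*4)) = 20 + (-2 - (3*(-1/20) - 1)) = 20 + (-2 - (-3/20 - 1)) = 20 + (-2 - 1*(-23/20)) = 20 + (-2 + 23/20) = 20 - 17/20 = 383/20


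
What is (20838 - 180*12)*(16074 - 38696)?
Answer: -422533716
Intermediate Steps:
(20838 - 180*12)*(16074 - 38696) = (20838 - 2160)*(-22622) = 18678*(-22622) = -422533716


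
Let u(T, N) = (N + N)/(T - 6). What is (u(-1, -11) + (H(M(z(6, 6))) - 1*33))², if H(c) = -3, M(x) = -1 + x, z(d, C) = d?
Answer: 52900/49 ≈ 1079.6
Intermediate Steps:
u(T, N) = 2*N/(-6 + T) (u(T, N) = (2*N)/(-6 + T) = 2*N/(-6 + T))
(u(-1, -11) + (H(M(z(6, 6))) - 1*33))² = (2*(-11)/(-6 - 1) + (-3 - 1*33))² = (2*(-11)/(-7) + (-3 - 33))² = (2*(-11)*(-⅐) - 36)² = (22/7 - 36)² = (-230/7)² = 52900/49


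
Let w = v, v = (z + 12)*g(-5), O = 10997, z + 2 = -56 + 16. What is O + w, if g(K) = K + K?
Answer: 11297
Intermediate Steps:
g(K) = 2*K
z = -42 (z = -2 + (-56 + 16) = -2 - 40 = -42)
v = 300 (v = (-42 + 12)*(2*(-5)) = -30*(-10) = 300)
w = 300
O + w = 10997 + 300 = 11297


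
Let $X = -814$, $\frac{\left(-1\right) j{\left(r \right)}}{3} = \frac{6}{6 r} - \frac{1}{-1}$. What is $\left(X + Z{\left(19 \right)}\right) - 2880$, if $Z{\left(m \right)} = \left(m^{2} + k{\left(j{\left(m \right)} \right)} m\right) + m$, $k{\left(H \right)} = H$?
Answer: $-3374$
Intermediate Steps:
$j{\left(r \right)} = -3 - \frac{3}{r}$ ($j{\left(r \right)} = - 3 \left(\frac{6}{6 r} - \frac{1}{-1}\right) = - 3 \left(6 \frac{1}{6 r} - -1\right) = - 3 \left(\frac{1}{r} + 1\right) = - 3 \left(1 + \frac{1}{r}\right) = -3 - \frac{3}{r}$)
$Z{\left(m \right)} = m + m^{2} + m \left(-3 - \frac{3}{m}\right)$ ($Z{\left(m \right)} = \left(m^{2} + \left(-3 - \frac{3}{m}\right) m\right) + m = \left(m^{2} + m \left(-3 - \frac{3}{m}\right)\right) + m = m + m^{2} + m \left(-3 - \frac{3}{m}\right)$)
$\left(X + Z{\left(19 \right)}\right) - 2880 = \left(-814 - \left(3 - 19 \left(-2 + 19\right)\right)\right) - 2880 = \left(-814 + \left(-3 + 19 \cdot 17\right)\right) - 2880 = \left(-814 + \left(-3 + 323\right)\right) - 2880 = \left(-814 + 320\right) - 2880 = -494 - 2880 = -3374$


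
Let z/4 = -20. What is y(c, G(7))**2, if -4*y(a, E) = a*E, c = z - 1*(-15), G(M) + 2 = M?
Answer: 105625/16 ≈ 6601.6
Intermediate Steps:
z = -80 (z = 4*(-20) = -80)
G(M) = -2 + M
c = -65 (c = -80 - 1*(-15) = -80 + 15 = -65)
y(a, E) = -E*a/4 (y(a, E) = -a*E/4 = -E*a/4)
y(c, G(7))**2 = (-1/4*(-2 + 7)*(-65))**2 = (-1/4*5*(-65))**2 = (325/4)**2 = 105625/16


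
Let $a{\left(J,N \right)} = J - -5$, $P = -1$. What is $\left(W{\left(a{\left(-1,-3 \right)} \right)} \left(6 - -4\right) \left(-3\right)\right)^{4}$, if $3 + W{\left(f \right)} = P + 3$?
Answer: $810000$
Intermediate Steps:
$a{\left(J,N \right)} = 5 + J$ ($a{\left(J,N \right)} = J + 5 = 5 + J$)
$W{\left(f \right)} = -1$ ($W{\left(f \right)} = -3 + \left(-1 + 3\right) = -3 + 2 = -1$)
$\left(W{\left(a{\left(-1,-3 \right)} \right)} \left(6 - -4\right) \left(-3\right)\right)^{4} = \left(- (6 - -4) \left(-3\right)\right)^{4} = \left(- (6 + 4) \left(-3\right)\right)^{4} = \left(\left(-1\right) 10 \left(-3\right)\right)^{4} = \left(\left(-10\right) \left(-3\right)\right)^{4} = 30^{4} = 810000$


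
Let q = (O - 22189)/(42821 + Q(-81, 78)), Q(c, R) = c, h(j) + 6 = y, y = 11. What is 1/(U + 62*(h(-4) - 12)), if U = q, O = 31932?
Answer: -42740/18539417 ≈ -0.0023054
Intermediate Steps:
h(j) = 5 (h(j) = -6 + 11 = 5)
q = 9743/42740 (q = (31932 - 22189)/(42821 - 81) = 9743/42740 ≈ 0.22796)
U = 9743/42740 ≈ 0.22796
1/(U + 62*(h(-4) - 12)) = 1/(9743/42740 + 62*(5 - 12)) = 1/(9743/42740 + 62*(-7)) = 1/(9743/42740 - 434) = 1/(-18539417/42740) = -42740/18539417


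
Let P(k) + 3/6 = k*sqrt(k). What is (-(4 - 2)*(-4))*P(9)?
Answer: 212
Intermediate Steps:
P(k) = -1/2 + k**(3/2) (P(k) = -1/2 + k*sqrt(k) = -1/2 + k**(3/2))
(-(4 - 2)*(-4))*P(9) = (-(4 - 2)*(-4))*(-1/2 + 9**(3/2)) = (-1*2*(-4))*(-1/2 + 27) = -2*(-4)*(53/2) = 8*(53/2) = 212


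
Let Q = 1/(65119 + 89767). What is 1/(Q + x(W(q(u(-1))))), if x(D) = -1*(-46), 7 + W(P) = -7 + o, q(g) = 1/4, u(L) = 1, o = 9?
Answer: 154886/7124757 ≈ 0.021739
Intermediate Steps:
q(g) = ¼
W(P) = -5 (W(P) = -7 + (-7 + 9) = -7 + 2 = -5)
x(D) = 46
Q = 1/154886 ≈ 6.4564e-6
1/(Q + x(W(q(u(-1))))) = 1/(1/154886 + 46) = 1/(7124757/154886) = 154886/7124757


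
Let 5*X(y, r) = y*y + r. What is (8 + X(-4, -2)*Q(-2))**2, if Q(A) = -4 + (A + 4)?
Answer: 144/25 ≈ 5.7600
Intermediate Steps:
X(y, r) = r/5 + y**2/5 (X(y, r) = (y*y + r)/5 = (y**2 + r)/5 = (r + y**2)/5 = r/5 + y**2/5)
Q(A) = A (Q(A) = -4 + (4 + A) = A)
(8 + X(-4, -2)*Q(-2))**2 = (8 + ((1/5)*(-2) + (1/5)*(-4)**2)*(-2))**2 = (8 + (-2/5 + (1/5)*16)*(-2))**2 = (8 + (-2/5 + 16/5)*(-2))**2 = (8 + (14/5)*(-2))**2 = (8 - 28/5)**2 = (12/5)**2 = 144/25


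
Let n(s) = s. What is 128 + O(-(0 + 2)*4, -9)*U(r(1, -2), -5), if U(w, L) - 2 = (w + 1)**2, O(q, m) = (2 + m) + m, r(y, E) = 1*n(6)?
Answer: -688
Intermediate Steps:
r(y, E) = 6 (r(y, E) = 1*6 = 6)
O(q, m) = 2 + 2*m
U(w, L) = 2 + (1 + w)**2 (U(w, L) = 2 + (w + 1)**2 = 2 + (1 + w)**2)
128 + O(-(0 + 2)*4, -9)*U(r(1, -2), -5) = 128 + (2 + 2*(-9))*(2 + (1 + 6)**2) = 128 + (2 - 18)*(2 + 7**2) = 128 - 16*(2 + 49) = 128 - 16*51 = 128 - 816 = -688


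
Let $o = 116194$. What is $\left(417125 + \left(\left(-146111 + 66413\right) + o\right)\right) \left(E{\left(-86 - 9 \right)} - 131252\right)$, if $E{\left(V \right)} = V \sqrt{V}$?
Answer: $-59538663492 - 43093995 i \sqrt{95} \approx -5.9539 \cdot 10^{10} - 4.2003 \cdot 10^{8} i$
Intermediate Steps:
$E{\left(V \right)} = V^{\frac{3}{2}}$
$\left(417125 + \left(\left(-146111 + 66413\right) + o\right)\right) \left(E{\left(-86 - 9 \right)} - 131252\right) = \left(417125 + \left(\left(-146111 + 66413\right) + 116194\right)\right) \left(\left(-86 - 9\right)^{\frac{3}{2}} - 131252\right) = \left(417125 + \left(-79698 + 116194\right)\right) \left(\left(-86 - 9\right)^{\frac{3}{2}} - 131252\right) = \left(417125 + 36496\right) \left(\left(-95\right)^{\frac{3}{2}} - 131252\right) = 453621 \left(- 95 i \sqrt{95} - 131252\right) = 453621 \left(-131252 - 95 i \sqrt{95}\right) = -59538663492 - 43093995 i \sqrt{95}$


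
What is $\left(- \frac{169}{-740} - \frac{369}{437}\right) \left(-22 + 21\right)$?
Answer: $\frac{199207}{323380} \approx 0.61602$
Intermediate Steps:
$\left(- \frac{169}{-740} - \frac{369}{437}\right) \left(-22 + 21\right) = \left(\left(-169\right) \left(- \frac{1}{740}\right) - \frac{369}{437}\right) \left(-1\right) = \left(\frac{169}{740} - \frac{369}{437}\right) \left(-1\right) = \left(- \frac{199207}{323380}\right) \left(-1\right) = \frac{199207}{323380}$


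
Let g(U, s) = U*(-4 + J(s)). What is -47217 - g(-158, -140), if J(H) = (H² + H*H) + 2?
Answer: 6146067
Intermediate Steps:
J(H) = 2 + 2*H² (J(H) = (H² + H²) + 2 = 2*H² + 2 = 2 + 2*H²)
g(U, s) = U*(-2 + 2*s²) (g(U, s) = U*(-4 + (2 + 2*s²)) = U*(-2 + 2*s²))
-47217 - g(-158, -140) = -47217 - 2*(-158)*(-1 + (-140)²) = -47217 - 2*(-158)*(-1 + 19600) = -47217 - 2*(-158)*19599 = -47217 - 1*(-6193284) = -47217 + 6193284 = 6146067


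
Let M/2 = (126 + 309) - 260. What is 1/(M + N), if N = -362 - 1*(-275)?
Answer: 1/263 ≈ 0.0038023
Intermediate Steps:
M = 350 (M = 2*((126 + 309) - 260) = 2*(435 - 260) = 2*175 = 350)
N = -87 (N = -362 + 275 = -87)
1/(M + N) = 1/(350 - 87) = 1/263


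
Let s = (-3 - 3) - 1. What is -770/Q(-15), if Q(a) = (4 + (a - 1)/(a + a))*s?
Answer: 825/34 ≈ 24.265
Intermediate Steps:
s = -7 (s = -6 - 1 = -7)
Q(a) = -28 - 7*(-1 + a)/(2*a) (Q(a) = (4 + (a - 1)/(a + a))*(-7) = (4 + (-1 + a)/((2*a)))*(-7) = (4 + (-1 + a)*(1/(2*a)))*(-7) = (4 + (-1 + a)/(2*a))*(-7) = -28 - 7*(-1 + a)/(2*a))
-770/Q(-15) = -770*(-30/(7*(1 - 9*(-15)))) = -770*(-30/(7*(1 + 135))) = -770/((7/2)*(-1/15)*136) = -770/(-476/15) = -770*(-15/476) = 825/34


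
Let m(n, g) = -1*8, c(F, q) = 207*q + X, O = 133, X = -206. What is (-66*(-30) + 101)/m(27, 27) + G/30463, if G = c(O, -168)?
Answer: -63673359/243704 ≈ -261.27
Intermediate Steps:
c(F, q) = -206 + 207*q (c(F, q) = 207*q - 206 = -206 + 207*q)
G = -34982 (G = -206 + 207*(-168) = -206 - 34776 = -34982)
m(n, g) = -8
(-66*(-30) + 101)/m(27, 27) + G/30463 = (-66*(-30) + 101)/(-8) - 34982/30463 = (1980 + 101)*(-⅛) - 34982*1/30463 = 2081*(-⅛) - 34982/30463 = -2081/8 - 34982/30463 = -63673359/243704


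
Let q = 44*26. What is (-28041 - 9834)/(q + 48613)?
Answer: -37875/49757 ≈ -0.76120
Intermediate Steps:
q = 1144
(-28041 - 9834)/(q + 48613) = (-28041 - 9834)/(1144 + 48613) = -37875/49757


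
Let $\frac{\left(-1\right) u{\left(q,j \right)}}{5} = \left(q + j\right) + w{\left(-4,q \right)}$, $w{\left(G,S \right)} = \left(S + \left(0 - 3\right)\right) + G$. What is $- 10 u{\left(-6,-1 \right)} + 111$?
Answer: $-889$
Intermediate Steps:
$w{\left(G,S \right)} = -3 + G + S$ ($w{\left(G,S \right)} = \left(S - 3\right) + G = \left(-3 + S\right) + G = -3 + G + S$)
$u{\left(q,j \right)} = 35 - 10 q - 5 j$ ($u{\left(q,j \right)} = - 5 \left(\left(q + j\right) - \left(7 - q\right)\right) = - 5 \left(\left(j + q\right) + \left(-7 + q\right)\right) = - 5 \left(-7 + j + 2 q\right) = 35 - 10 q - 5 j$)
$- 10 u{\left(-6,-1 \right)} + 111 = - 10 \left(35 - -60 - -5\right) + 111 = - 10 \left(35 + 60 + 5\right) + 111 = \left(-10\right) 100 + 111 = -1000 + 111 = -889$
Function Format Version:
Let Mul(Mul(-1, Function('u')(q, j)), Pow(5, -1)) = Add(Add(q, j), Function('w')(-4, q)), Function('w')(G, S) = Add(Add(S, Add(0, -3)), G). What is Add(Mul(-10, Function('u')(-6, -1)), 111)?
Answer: -889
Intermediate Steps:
Function('w')(G, S) = Add(-3, G, S) (Function('w')(G, S) = Add(Add(S, -3), G) = Add(Add(-3, S), G) = Add(-3, G, S))
Function('u')(q, j) = Add(35, Mul(-10, q), Mul(-5, j)) (Function('u')(q, j) = Mul(-5, Add(Add(q, j), Add(-3, -4, q))) = Mul(-5, Add(Add(j, q), Add(-7, q))) = Mul(-5, Add(-7, j, Mul(2, q))) = Add(35, Mul(-10, q), Mul(-5, j)))
Add(Mul(-10, Function('u')(-6, -1)), 111) = Add(Mul(-10, Add(35, Mul(-10, -6), Mul(-5, -1))), 111) = Add(Mul(-10, Add(35, 60, 5)), 111) = Add(Mul(-10, 100), 111) = Add(-1000, 111) = -889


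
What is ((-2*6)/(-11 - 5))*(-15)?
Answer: -45/4 ≈ -11.250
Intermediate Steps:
((-2*6)/(-11 - 5))*(-15) = -12/(-16)*(-15) = -12*(-1/16)*(-15) = (¾)*(-15) = -45/4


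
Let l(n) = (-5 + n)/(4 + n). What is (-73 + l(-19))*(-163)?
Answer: 58191/5 ≈ 11638.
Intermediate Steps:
l(n) = (-5 + n)/(4 + n)
(-73 + l(-19))*(-163) = (-73 + (-5 - 19)/(4 - 19))*(-163) = (-73 - 24/(-15))*(-163) = (-73 - 1/15*(-24))*(-163) = (-73 + 8/5)*(-163) = -357/5*(-163) = 58191/5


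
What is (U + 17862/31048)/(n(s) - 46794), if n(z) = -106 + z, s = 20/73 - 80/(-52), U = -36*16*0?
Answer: -2825173/230305681040 ≈ -1.2267e-5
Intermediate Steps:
U = 0 (U = -576*0 = 0)
s = 1720/949 (s = 20*(1/73) - 80*(-1/52) = 20/73 + 20/13 = 1720/949 ≈ 1.8124)
(U + 17862/31048)/(n(s) - 46794) = (0 + 17862/31048)/((-106 + 1720/949) - 46794) = (0 + 17862*(1/31048))/(-98874/949 - 46794) = (0 + 8931/15524)/(-44506380/949) = (8931/15524)*(-949/44506380) = -2825173/230305681040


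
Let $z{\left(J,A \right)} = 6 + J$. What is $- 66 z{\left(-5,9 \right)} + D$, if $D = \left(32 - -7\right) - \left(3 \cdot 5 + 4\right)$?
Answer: $-46$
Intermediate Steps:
$D = 20$ ($D = \left(32 + 7\right) - \left(15 + 4\right) = 39 - 19 = 20$)
$- 66 z{\left(-5,9 \right)} + D = - 66 \left(6 - 5\right) + 20 = \left(-66\right) 1 + 20 = -66 + 20 = -46$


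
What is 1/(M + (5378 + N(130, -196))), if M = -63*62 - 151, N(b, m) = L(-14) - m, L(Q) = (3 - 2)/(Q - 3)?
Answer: 17/25788 ≈ 0.00065922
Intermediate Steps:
L(Q) = 1/(-3 + Q)
N(b, m) = -1/17 - m (N(b, m) = 1/(-3 - 14) - m = 1/(-17) - m = -1/17 - m)
M = -4057 (M = -3906 - 151 = -4057)
1/(M + (5378 + N(130, -196))) = 1/(-4057 + (5378 + (-1/17 - 1*(-196)))) = 1/(-4057 + (5378 + (-1/17 + 196))) = 1/(-4057 + (5378 + 3331/17)) = 1/(-4057 + 94757/17) = 1/(25788/17) = 17/25788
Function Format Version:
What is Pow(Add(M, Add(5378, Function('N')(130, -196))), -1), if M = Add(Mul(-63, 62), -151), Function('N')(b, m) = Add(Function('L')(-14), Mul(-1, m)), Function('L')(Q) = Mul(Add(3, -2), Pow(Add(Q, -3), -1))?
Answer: Rational(17, 25788) ≈ 0.00065922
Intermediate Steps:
Function('L')(Q) = Pow(Add(-3, Q), -1) (Function('L')(Q) = Mul(1, Pow(Add(-3, Q), -1)) = Pow(Add(-3, Q), -1))
Function('N')(b, m) = Add(Rational(-1, 17), Mul(-1, m)) (Function('N')(b, m) = Add(Pow(Add(-3, -14), -1), Mul(-1, m)) = Add(Pow(-17, -1), Mul(-1, m)) = Add(Rational(-1, 17), Mul(-1, m)))
M = -4057 (M = Add(-3906, -151) = -4057)
Pow(Add(M, Add(5378, Function('N')(130, -196))), -1) = Pow(Add(-4057, Add(5378, Add(Rational(-1, 17), Mul(-1, -196)))), -1) = Pow(Add(-4057, Add(5378, Add(Rational(-1, 17), 196))), -1) = Pow(Add(-4057, Add(5378, Rational(3331, 17))), -1) = Pow(Add(-4057, Rational(94757, 17)), -1) = Pow(Rational(25788, 17), -1) = Rational(17, 25788)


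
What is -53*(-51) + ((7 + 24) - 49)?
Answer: 2685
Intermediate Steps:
-53*(-51) + ((7 + 24) - 49) = 2703 + (31 - 49) = 2703 - 18 = 2685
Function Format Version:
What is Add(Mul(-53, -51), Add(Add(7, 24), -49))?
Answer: 2685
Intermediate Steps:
Add(Mul(-53, -51), Add(Add(7, 24), -49)) = Add(2703, Add(31, -49)) = Add(2703, -18) = 2685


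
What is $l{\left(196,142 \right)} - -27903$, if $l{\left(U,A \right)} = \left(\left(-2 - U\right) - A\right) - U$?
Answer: $27367$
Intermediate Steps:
$l{\left(U,A \right)} = -2 - A - 2 U$ ($l{\left(U,A \right)} = \left(-2 - A - U\right) - U = -2 - A - 2 U$)
$l{\left(196,142 \right)} - -27903 = \left(-2 - 142 - 392\right) - -27903 = \left(-2 - 142 - 392\right) + 27903 = -536 + 27903 = 27367$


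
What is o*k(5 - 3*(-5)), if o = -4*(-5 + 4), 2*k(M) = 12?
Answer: 24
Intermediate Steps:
k(M) = 6 (k(M) = (1/2)*12 = 6)
o = 4 (o = -4*(-1) = 4)
o*k(5 - 3*(-5)) = 4*6 = 24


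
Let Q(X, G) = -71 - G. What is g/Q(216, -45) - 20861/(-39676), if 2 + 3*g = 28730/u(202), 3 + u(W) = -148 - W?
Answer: 22337045/14005628 ≈ 1.5949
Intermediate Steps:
u(W) = -151 - W (u(W) = -3 + (-148 - W) = -151 - W)
g = -9812/353 (g = -2/3 + (28730/(-151 - 1*202))/3 = -2/3 + (28730/(-151 - 202))/3 = -2/3 + (28730/(-353))/3 = -2/3 + (28730*(-1/353))/3 = -2/3 + (1/3)*(-28730/353) = -2/3 - 28730/1059 = -9812/353 ≈ -27.796)
g/Q(216, -45) - 20861/(-39676) = -9812/(353*(-71 - 1*(-45))) - 20861/(-39676) = -9812/(353*(-71 + 45)) - 20861*(-1/39676) = -9812/353/(-26) + 20861/39676 = -9812/353*(-1/26) + 20861/39676 = 4906/4589 + 20861/39676 = 22337045/14005628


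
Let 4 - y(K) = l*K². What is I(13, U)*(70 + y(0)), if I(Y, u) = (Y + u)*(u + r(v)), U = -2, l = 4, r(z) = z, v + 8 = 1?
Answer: -7326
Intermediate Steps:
v = -7 (v = -8 + 1 = -7)
I(Y, u) = (-7 + u)*(Y + u) (I(Y, u) = (Y + u)*(u - 7) = (Y + u)*(-7 + u) = (-7 + u)*(Y + u))
y(K) = 4 - 4*K²
I(13, U)*(70 + y(0)) = ((-2)² - 7*13 - 7*(-2) + 13*(-2))*(70 + (4 - 4*0²)) = (4 - 91 + 14 - 26)*(70 + (4 - 4*0)) = -99*(70 + (4 + 0)) = -99*(70 + 4) = -99*74 = -7326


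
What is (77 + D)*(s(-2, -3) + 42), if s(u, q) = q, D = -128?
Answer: -1989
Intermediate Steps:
(77 + D)*(s(-2, -3) + 42) = (77 - 128)*(-3 + 42) = -51*39 = -1989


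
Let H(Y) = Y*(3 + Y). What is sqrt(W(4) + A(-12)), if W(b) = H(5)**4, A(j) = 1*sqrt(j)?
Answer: sqrt(2560000 + 2*I*sqrt(3)) ≈ 1600.0 + 0.e-3*I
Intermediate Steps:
A(j) = sqrt(j)
W(b) = 2560000 (W(b) = (5*(3 + 5))**4 = (5*8)**4 = 40**4 = 2560000)
sqrt(W(4) + A(-12)) = sqrt(2560000 + sqrt(-12)) = sqrt(2560000 + 2*I*sqrt(3))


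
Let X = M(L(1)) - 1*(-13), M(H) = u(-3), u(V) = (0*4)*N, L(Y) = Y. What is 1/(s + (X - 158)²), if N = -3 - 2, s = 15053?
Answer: 1/36078 ≈ 2.7718e-5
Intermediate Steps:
N = -5
u(V) = 0 (u(V) = (0*4)*(-5) = 0*(-5) = 0)
M(H) = 0
X = 13 (X = 0 - 1*(-13) = 0 + 13 = 13)
1/(s + (X - 158)²) = 1/(15053 + (13 - 158)²) = 1/(15053 + (-145)²) = 1/(15053 + 21025) = 1/36078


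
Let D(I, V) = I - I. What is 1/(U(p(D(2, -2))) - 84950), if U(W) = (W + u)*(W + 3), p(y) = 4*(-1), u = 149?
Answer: -1/85095 ≈ -1.1752e-5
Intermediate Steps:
D(I, V) = 0
p(y) = -4
U(W) = (3 + W)*(149 + W) (U(W) = (W + 149)*(W + 3) = (149 + W)*(3 + W) = (3 + W)*(149 + W))
1/(U(p(D(2, -2))) - 84950) = 1/((447 + (-4)² + 152*(-4)) - 84950) = 1/((447 + 16 - 608) - 84950) = 1/(-145 - 84950) = 1/(-85095) = -1/85095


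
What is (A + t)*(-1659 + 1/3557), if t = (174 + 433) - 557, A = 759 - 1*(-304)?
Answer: -6567882006/3557 ≈ -1.8465e+6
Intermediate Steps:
A = 1063 (A = 759 + 304 = 1063)
t = 50 (t = 607 - 557 = 50)
(A + t)*(-1659 + 1/3557) = (1063 + 50)*(-1659 + 1/3557) = 1113*(-1659 + 1/3557) = 1113*(-5901062/3557) = -6567882006/3557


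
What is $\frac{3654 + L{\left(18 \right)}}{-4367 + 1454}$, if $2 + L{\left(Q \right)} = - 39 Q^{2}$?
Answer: $\frac{8984}{2913} \approx 3.0841$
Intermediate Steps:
$L{\left(Q \right)} = -2 - 39 Q^{2}$
$\frac{3654 + L{\left(18 \right)}}{-4367 + 1454} = \frac{3654 - \left(2 + 39 \cdot 18^{2}\right)}{-4367 + 1454} = \frac{3654 - 12638}{-2913} = \left(3654 - 12638\right) \left(- \frac{1}{2913}\right) = \left(-8984\right) \left(- \frac{1}{2913}\right) = \frac{8984}{2913}$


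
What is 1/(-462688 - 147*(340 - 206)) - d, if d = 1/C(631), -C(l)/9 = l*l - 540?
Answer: -3096203/1726261233354 ≈ -1.7936e-6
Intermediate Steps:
C(l) = 4860 - 9*l**2 (C(l) = -9*(l*l - 540) = -9*(l**2 - 540) = -9*(-540 + l**2) = 4860 - 9*l**2)
d = -1/3578589 (d = 1/(4860 - 9*631**2) = 1/(4860 - 9*398161) = 1/(4860 - 3583449) = 1/(-3578589) = -1/3578589 ≈ -2.7944e-7)
1/(-462688 - 147*(340 - 206)) - d = 1/(-462688 - 147*(340 - 206)) - 1*(-1/3578589) = 1/(-462688 - 147*134) + 1/3578589 = 1/(-462688 - 19698) + 1/3578589 = 1/(-482386) + 1/3578589 = -1/482386 + 1/3578589 = -3096203/1726261233354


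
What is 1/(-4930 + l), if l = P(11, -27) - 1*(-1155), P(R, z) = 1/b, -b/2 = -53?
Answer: -106/400149 ≈ -0.00026490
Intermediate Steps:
b = 106 (b = -2*(-53) = 106)
P(R, z) = 1/106
l = 122431/106 (l = 1/106 - 1*(-1155) = 1/106 + 1155 = 122431/106 ≈ 1155.0)
1/(-4930 + l) = 1/(-4930 + 122431/106) = 1/(-400149/106) = -106/400149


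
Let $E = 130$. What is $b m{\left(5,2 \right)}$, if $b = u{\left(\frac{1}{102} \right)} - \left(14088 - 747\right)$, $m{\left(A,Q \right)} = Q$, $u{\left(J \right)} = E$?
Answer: $-26422$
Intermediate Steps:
$u{\left(J \right)} = 130$
$b = -13211$ ($b = 130 - \left(14088 - 747\right) = 130 - 13341 = -13211$)
$b m{\left(5,2 \right)} = \left(-13211\right) 2 = -26422$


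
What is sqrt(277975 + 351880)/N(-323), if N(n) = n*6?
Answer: -sqrt(629855)/1938 ≈ -0.40951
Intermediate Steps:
N(n) = 6*n
sqrt(277975 + 351880)/N(-323) = sqrt(277975 + 351880)/((6*(-323))) = sqrt(629855)/(-1938) = sqrt(629855)*(-1/1938) = -sqrt(629855)/1938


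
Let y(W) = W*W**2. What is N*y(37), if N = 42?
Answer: 2127426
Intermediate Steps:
y(W) = W**3
N*y(37) = 42*37**3 = 42*50653 = 2127426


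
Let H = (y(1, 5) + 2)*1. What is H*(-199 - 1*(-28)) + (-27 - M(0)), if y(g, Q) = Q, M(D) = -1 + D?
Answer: -1223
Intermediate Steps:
H = 7 (H = (5 + 2)*1 = 7*1 = 7)
H*(-199 - 1*(-28)) + (-27 - M(0)) = 7*(-199 - 1*(-28)) + (-27 - (-1 + 0)) = 7*(-199 + 28) + (-27 - 1*(-1)) = 7*(-171) + (-27 + 1) = -1197 - 26 = -1223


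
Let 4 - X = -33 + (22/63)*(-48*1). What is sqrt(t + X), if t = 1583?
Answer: 2*sqrt(180453)/21 ≈ 40.457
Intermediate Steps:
X = 1129/21 (X = 4 - (-33 + (22/63)*(-48*1)) = 4 - (-33 + (22*(1/63))*(-48)) = 4 - (-33 + (22/63)*(-48)) = 4 - (-33 - 352/21) = 4 - 1*(-1045/21) = 4 + 1045/21 = 1129/21 ≈ 53.762)
sqrt(t + X) = sqrt(1583 + 1129/21) = sqrt(34372/21) = 2*sqrt(180453)/21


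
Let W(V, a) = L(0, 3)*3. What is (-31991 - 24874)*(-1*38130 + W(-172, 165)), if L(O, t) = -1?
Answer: 2168433045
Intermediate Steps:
W(V, a) = -3 (W(V, a) = -1*3 = -3)
(-31991 - 24874)*(-1*38130 + W(-172, 165)) = (-31991 - 24874)*(-1*38130 - 3) = -56865*(-38130 - 3) = -56865*(-38133) = 2168433045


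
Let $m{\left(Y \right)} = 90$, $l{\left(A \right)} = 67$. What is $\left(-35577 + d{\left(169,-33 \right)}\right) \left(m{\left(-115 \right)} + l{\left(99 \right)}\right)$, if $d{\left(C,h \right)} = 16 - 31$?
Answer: $-5587944$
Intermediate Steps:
$d{\left(C,h \right)} = -15$ ($d{\left(C,h \right)} = 16 - 31 = -15$)
$\left(-35577 + d{\left(169,-33 \right)}\right) \left(m{\left(-115 \right)} + l{\left(99 \right)}\right) = \left(-35577 - 15\right) \left(90 + 67\right) = \left(-35592\right) 157 = -5587944$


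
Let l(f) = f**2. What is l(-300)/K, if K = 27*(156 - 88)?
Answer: 2500/51 ≈ 49.020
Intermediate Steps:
K = 1836 (K = 27*68 = 1836)
l(-300)/K = (-300)**2/1836 = 90000*(1/1836) = 2500/51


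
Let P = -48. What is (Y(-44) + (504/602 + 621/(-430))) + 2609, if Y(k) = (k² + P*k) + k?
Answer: 2843329/430 ≈ 6612.4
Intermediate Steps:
Y(k) = k² - 47*k (Y(k) = (k² - 48*k) + k = k² - 47*k)
(Y(-44) + (504/602 + 621/(-430))) + 2609 = (-44*(-47 - 44) + (504/602 + 621/(-430))) + 2609 = (-44*(-91) + (504*(1/602) + 621*(-1/430))) + 2609 = (4004 + (36/43 - 621/430)) + 2609 = (4004 - 261/430) + 2609 = 1721459/430 + 2609 = 2843329/430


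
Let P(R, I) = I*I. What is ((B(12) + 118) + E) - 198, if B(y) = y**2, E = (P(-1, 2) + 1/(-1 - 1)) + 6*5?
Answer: 195/2 ≈ 97.500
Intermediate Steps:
P(R, I) = I**2
E = 67/2 (E = (2**2 + 1/(-1 - 1)) + 6*5 = (4 + 1/(-2)) + 30 = (4 - 1/2) + 30 = 7/2 + 30 = 67/2 ≈ 33.500)
((B(12) + 118) + E) - 198 = ((12**2 + 118) + 67/2) - 198 = ((144 + 118) + 67/2) - 198 = (262 + 67/2) - 198 = 591/2 - 198 = 195/2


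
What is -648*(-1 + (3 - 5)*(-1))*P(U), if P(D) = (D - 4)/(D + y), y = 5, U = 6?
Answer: -1296/11 ≈ -117.82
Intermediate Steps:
P(D) = (-4 + D)/(5 + D) (P(D) = (D - 4)/(D + 5) = (-4 + D)/(5 + D))
-648*(-1 + (3 - 5)*(-1))*P(U) = -648*(-1 + (3 - 5)*(-1))*(-4 + 6)/(5 + 6) = -648*(-1 - 2*(-1))*2/11 = -648*(-1 + 2)*(1/11)*2 = -648*2/11 = -1296/11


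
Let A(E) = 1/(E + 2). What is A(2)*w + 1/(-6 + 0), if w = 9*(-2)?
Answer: -14/3 ≈ -4.6667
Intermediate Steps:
A(E) = 1/(2 + E)
w = -18
A(2)*w + 1/(-6 + 0) = -18/(2 + 2) + 1/(-6 + 0) = -18/4 + 1/(-6) = (¼)*(-18) - ⅙ = -9/2 - ⅙ = -14/3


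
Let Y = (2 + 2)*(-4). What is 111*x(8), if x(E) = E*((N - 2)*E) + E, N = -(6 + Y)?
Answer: 57720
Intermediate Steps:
Y = -16 (Y = 4*(-4) = -16)
N = 10 (N = -(6 - 16) = -1*(-10) = 10)
x(E) = E + 8*E² (x(E) = E*((10 - 2)*E) + E = E*(8*E) + E = 8*E² + E = E + 8*E²)
111*x(8) = 111*(8*(1 + 8*8)) = 111*(8*(1 + 64)) = 111*(8*65) = 111*520 = 57720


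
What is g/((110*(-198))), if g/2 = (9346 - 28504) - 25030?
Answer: 22094/5445 ≈ 4.0577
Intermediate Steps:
g = -88376 (g = 2*((9346 - 28504) - 25030) = 2*(-19158 - 25030) = 2*(-44188) = -88376)
g/((110*(-198))) = -88376/(110*(-198)) = -88376/(-21780) = -88376*(-1/21780) = 22094/5445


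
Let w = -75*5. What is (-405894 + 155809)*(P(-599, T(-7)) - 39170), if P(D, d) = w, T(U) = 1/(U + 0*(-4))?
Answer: 9889611325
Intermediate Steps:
T(U) = 1/U (T(U) = 1/(U + 0) = 1/U)
w = -375
P(D, d) = -375
(-405894 + 155809)*(P(-599, T(-7)) - 39170) = (-405894 + 155809)*(-375 - 39170) = -250085*(-39545) = 9889611325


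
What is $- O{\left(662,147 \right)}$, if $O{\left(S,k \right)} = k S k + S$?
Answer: $-14305820$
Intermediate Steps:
$O{\left(S,k \right)} = S + S k^{2}$ ($O{\left(S,k \right)} = S k k + S = S k^{2} + S = S + S k^{2}$)
$- O{\left(662,147 \right)} = - 662 \left(1 + 147^{2}\right) = - 662 \left(1 + 21609\right) = - 662 \cdot 21610 = \left(-1\right) 14305820 = -14305820$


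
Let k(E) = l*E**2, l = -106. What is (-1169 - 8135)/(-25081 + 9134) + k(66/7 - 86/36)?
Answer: -664896222727/126587286 ≈ -5252.5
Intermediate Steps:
k(E) = -106*E**2
(-1169 - 8135)/(-25081 + 9134) + k(66/7 - 86/36) = (-1169 - 8135)/(-25081 + 9134) - 106*(66/7 - 86/36)**2 = -9304/(-15947) - 106*(66*(1/7) - 86*1/36)**2 = -9304*(-1/15947) - 106*(66/7 - 43/18)**2 = 9304/15947 - 106*(887/126)**2 = 9304/15947 - 106*786769/15876 = 9304/15947 - 41698757/7938 = -664896222727/126587286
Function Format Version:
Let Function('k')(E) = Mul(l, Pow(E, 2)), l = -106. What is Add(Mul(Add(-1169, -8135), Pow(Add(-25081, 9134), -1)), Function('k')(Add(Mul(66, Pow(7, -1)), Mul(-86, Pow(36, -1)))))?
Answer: Rational(-664896222727, 126587286) ≈ -5252.5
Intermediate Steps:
Function('k')(E) = Mul(-106, Pow(E, 2))
Add(Mul(Add(-1169, -8135), Pow(Add(-25081, 9134), -1)), Function('k')(Add(Mul(66, Pow(7, -1)), Mul(-86, Pow(36, -1))))) = Add(Mul(Add(-1169, -8135), Pow(Add(-25081, 9134), -1)), Mul(-106, Pow(Add(Mul(66, Pow(7, -1)), Mul(-86, Pow(36, -1))), 2))) = Add(Mul(-9304, Pow(-15947, -1)), Mul(-106, Pow(Add(Mul(66, Rational(1, 7)), Mul(-86, Rational(1, 36))), 2))) = Add(Mul(-9304, Rational(-1, 15947)), Mul(-106, Pow(Add(Rational(66, 7), Rational(-43, 18)), 2))) = Add(Rational(9304, 15947), Mul(-106, Pow(Rational(887, 126), 2))) = Add(Rational(9304, 15947), Mul(-106, Rational(786769, 15876))) = Add(Rational(9304, 15947), Rational(-41698757, 7938)) = Rational(-664896222727, 126587286)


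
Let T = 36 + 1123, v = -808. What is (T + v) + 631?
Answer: 982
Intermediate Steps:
T = 1159
(T + v) + 631 = (1159 - 808) + 631 = 351 + 631 = 982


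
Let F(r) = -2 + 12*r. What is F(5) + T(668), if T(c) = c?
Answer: 726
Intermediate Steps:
F(5) + T(668) = (-2 + 12*5) + 668 = (-2 + 60) + 668 = 58 + 668 = 726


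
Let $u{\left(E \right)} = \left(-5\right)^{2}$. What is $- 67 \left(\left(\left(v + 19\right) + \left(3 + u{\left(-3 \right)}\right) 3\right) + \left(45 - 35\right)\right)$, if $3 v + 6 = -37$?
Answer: $- \frac{19832}{3} \approx -6610.7$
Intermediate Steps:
$u{\left(E \right)} = 25$
$v = - \frac{43}{3}$ ($v = -2 + \frac{1}{3} \left(-37\right) = -2 - \frac{37}{3} = - \frac{43}{3} \approx -14.333$)
$- 67 \left(\left(\left(v + 19\right) + \left(3 + u{\left(-3 \right)}\right) 3\right) + \left(45 - 35\right)\right) = - 67 \left(\left(\left(- \frac{43}{3} + 19\right) + \left(3 + 25\right) 3\right) + \left(45 - 35\right)\right) = - 67 \left(\left(\frac{14}{3} + 28 \cdot 3\right) + 10\right) = - 67 \left(\left(\frac{14}{3} + 84\right) + 10\right) = - 67 \left(\frac{266}{3} + 10\right) = \left(-67\right) \frac{296}{3} = - \frac{19832}{3}$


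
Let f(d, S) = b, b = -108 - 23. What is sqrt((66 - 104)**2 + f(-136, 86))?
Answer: sqrt(1313) ≈ 36.235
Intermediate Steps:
b = -131
f(d, S) = -131
sqrt((66 - 104)**2 + f(-136, 86)) = sqrt((66 - 104)**2 - 131) = sqrt((-38)**2 - 131) = sqrt(1444 - 131) = sqrt(1313)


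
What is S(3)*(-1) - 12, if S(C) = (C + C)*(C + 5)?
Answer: -60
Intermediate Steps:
S(C) = 2*C*(5 + C) (S(C) = (2*C)*(5 + C) = 2*C*(5 + C))
S(3)*(-1) - 12 = (2*3*(5 + 3))*(-1) - 12 = (2*3*8)*(-1) - 12 = 48*(-1) - 12 = -48 - 12 = -60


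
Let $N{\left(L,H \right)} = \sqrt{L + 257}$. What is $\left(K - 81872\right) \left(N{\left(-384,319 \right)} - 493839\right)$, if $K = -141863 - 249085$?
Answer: $233496955980 - 472820 i \sqrt{127} \approx 2.335 \cdot 10^{11} - 5.3284 \cdot 10^{6} i$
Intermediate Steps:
$N{\left(L,H \right)} = \sqrt{257 + L}$
$K = -390948$ ($K = -141863 - 249085 = -390948$)
$\left(K - 81872\right) \left(N{\left(-384,319 \right)} - 493839\right) = \left(-390948 - 81872\right) \left(\sqrt{257 - 384} - 493839\right) = \left(-390948 - 81872\right) \left(\sqrt{-127} - 493839\right) = - 472820 \left(i \sqrt{127} - 493839\right) = - 472820 \left(-493839 + i \sqrt{127}\right) = 233496955980 - 472820 i \sqrt{127}$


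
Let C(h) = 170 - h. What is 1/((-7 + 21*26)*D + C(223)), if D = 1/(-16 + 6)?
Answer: -10/1069 ≈ -0.0093545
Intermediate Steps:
D = -⅒ (D = 1/(-10) = -⅒ ≈ -0.10000)
1/((-7 + 21*26)*D + C(223)) = 1/((-7 + 21*26)*(-⅒) + (170 - 1*223)) = 1/((-7 + 546)*(-⅒) + (170 - 223)) = 1/(539*(-⅒) - 53) = 1/(-539/10 - 53) = 1/(-1069/10) = -10/1069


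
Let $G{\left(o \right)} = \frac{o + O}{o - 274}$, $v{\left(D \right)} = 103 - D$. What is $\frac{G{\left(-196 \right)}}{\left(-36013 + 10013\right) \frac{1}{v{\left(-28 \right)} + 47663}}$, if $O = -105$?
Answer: $- \frac{7192997}{6110000} \approx -1.1772$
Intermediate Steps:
$G{\left(o \right)} = \frac{-105 + o}{-274 + o}$ ($G{\left(o \right)} = \frac{o - 105}{o - 274} = \frac{-105 + o}{-274 + o}$)
$\frac{G{\left(-196 \right)}}{\left(-36013 + 10013\right) \frac{1}{v{\left(-28 \right)} + 47663}} = \frac{\frac{1}{-274 - 196} \left(-105 - 196\right)}{\left(-36013 + 10013\right) \frac{1}{\left(103 - -28\right) + 47663}} = \frac{\frac{1}{-470} \left(-301\right)}{\left(-26000\right) \frac{1}{\left(103 + 28\right) + 47663}} = \frac{\left(- \frac{1}{470}\right) \left(-301\right)}{\left(-26000\right) \frac{1}{131 + 47663}} = \frac{301}{470 \left(- \frac{26000}{47794}\right)} = \frac{301}{470 \left(\left(-26000\right) \frac{1}{47794}\right)} = \frac{301}{470 \left(- \frac{13000}{23897}\right)} = \frac{301}{470} \left(- \frac{23897}{13000}\right) = - \frac{7192997}{6110000}$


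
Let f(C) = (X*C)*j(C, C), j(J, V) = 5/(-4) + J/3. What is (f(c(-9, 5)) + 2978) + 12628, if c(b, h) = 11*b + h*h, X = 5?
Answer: 151171/6 ≈ 25195.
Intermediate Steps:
c(b, h) = h**2 + 11*b (c(b, h) = 11*b + h**2 = h**2 + 11*b)
j(J, V) = -5/4 + J/3 (j(J, V) = 5*(-1/4) + J*(1/3) = -5/4 + J/3)
f(C) = 5*C*(-5/4 + C/3) (f(C) = (5*C)*(-5/4 + C/3) = 5*C*(-5/4 + C/3))
(f(c(-9, 5)) + 2978) + 12628 = (5*(5**2 + 11*(-9))*(-15 + 4*(5**2 + 11*(-9)))/12 + 2978) + 12628 = (5*(25 - 99)*(-15 + 4*(25 - 99))/12 + 2978) + 12628 = ((5/12)*(-74)*(-15 + 4*(-74)) + 2978) + 12628 = ((5/12)*(-74)*(-15 - 296) + 2978) + 12628 = ((5/12)*(-74)*(-311) + 2978) + 12628 = (57535/6 + 2978) + 12628 = 75403/6 + 12628 = 151171/6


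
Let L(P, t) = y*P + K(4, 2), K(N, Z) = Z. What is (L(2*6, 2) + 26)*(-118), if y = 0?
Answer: -3304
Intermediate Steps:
L(P, t) = 2 (L(P, t) = 0*P + 2 = 0 + 2 = 2)
(L(2*6, 2) + 26)*(-118) = (2 + 26)*(-118) = 28*(-118) = -3304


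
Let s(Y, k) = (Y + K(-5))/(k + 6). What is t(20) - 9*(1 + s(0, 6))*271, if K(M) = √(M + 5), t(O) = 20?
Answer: -2419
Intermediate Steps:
K(M) = √(5 + M)
s(Y, k) = Y/(6 + k) (s(Y, k) = (Y + √(5 - 5))/(k + 6) = (Y + √0)/(6 + k) = (Y + 0)/(6 + k) = Y/(6 + k))
t(20) - 9*(1 + s(0, 6))*271 = 20 - 9*(1 + 0/(6 + 6))*271 = 20 - 9*(1 + 0/12)*271 = 20 - 9*(1 + 0*(1/12))*271 = 20 - 9*(1 + 0)*271 = 20 - 9*1*271 = 20 - 9*271 = 20 - 2439 = -2419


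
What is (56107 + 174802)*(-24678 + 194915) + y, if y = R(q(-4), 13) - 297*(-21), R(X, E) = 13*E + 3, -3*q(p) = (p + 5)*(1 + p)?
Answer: 39309261842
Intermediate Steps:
q(p) = -(1 + p)*(5 + p)/3 (q(p) = -(p + 5)*(1 + p)/3 = -(5 + p)*(1 + p)/3 = -(1 + p)*(5 + p)/3)
R(X, E) = 3 + 13*E
y = 6409 (y = (3 + 13*13) - 297*(-21) = (3 + 169) + 6237 = 172 + 6237 = 6409)
(56107 + 174802)*(-24678 + 194915) + y = (56107 + 174802)*(-24678 + 194915) + 6409 = 230909*170237 + 6409 = 39309255433 + 6409 = 39309261842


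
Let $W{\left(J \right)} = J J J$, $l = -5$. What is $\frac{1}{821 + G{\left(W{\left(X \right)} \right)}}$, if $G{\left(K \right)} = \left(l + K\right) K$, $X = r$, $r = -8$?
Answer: $\frac{1}{265525} \approx 3.7661 \cdot 10^{-6}$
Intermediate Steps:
$X = -8$
$W{\left(J \right)} = J^{3}$ ($W{\left(J \right)} = J^{2} J = J^{3}$)
$G{\left(K \right)} = K \left(-5 + K\right)$ ($G{\left(K \right)} = \left(-5 + K\right) K = K \left(-5 + K\right)$)
$\frac{1}{821 + G{\left(W{\left(X \right)} \right)}} = \frac{1}{821 + \left(-8\right)^{3} \left(-5 + \left(-8\right)^{3}\right)} = \frac{1}{821 - 512 \left(-5 - 512\right)} = \frac{1}{821 - -264704} = \frac{1}{821 + 264704} = \frac{1}{265525}$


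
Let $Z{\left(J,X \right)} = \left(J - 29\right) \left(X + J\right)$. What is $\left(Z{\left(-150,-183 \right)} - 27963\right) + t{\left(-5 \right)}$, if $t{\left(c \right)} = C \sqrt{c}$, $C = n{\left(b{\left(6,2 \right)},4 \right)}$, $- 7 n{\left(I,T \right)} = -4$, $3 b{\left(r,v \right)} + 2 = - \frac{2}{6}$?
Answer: $31644 + \frac{4 i \sqrt{5}}{7} \approx 31644.0 + 1.2778 i$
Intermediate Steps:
$b{\left(r,v \right)} = - \frac{7}{9}$ ($b{\left(r,v \right)} = - \frac{2}{3} + \frac{\left(-2\right) \frac{1}{6}}{3} = - \frac{2}{3} + \frac{1}{3} \left(- \frac{1}{3}\right) = - \frac{2}{3} - \frac{1}{9} = - \frac{7}{9}$)
$n{\left(I,T \right)} = \frac{4}{7}$ ($n{\left(I,T \right)} = \left(- \frac{1}{7}\right) \left(-4\right) = \frac{4}{7}$)
$Z{\left(J,X \right)} = \left(-29 + J\right) \left(J + X\right)$
$C = \frac{4}{7} \approx 0.57143$
$t{\left(c \right)} = \frac{4 \sqrt{c}}{7}$
$\left(Z{\left(-150,-183 \right)} - 27963\right) + t{\left(-5 \right)} = \left(\left(\left(-150\right)^{2} - -4350 - -5307 - -27450\right) - 27963\right) + \frac{4 \sqrt{-5}}{7} = \left(\left(22500 + 4350 + 5307 + 27450\right) - 27963\right) + \frac{4 i \sqrt{5}}{7} = \left(59607 - 27963\right) + \frac{4 i \sqrt{5}}{7} = 31644 + \frac{4 i \sqrt{5}}{7}$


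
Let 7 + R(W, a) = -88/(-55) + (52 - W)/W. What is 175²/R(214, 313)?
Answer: -16384375/3294 ≈ -4974.0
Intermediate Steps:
R(W, a) = -27/5 + (52 - W)/W (R(W, a) = -7 + (-88/(-55) + (52 - W)/W) = -7 + (-88*(-1/55) + (52 - W)/W) = -7 + (8/5 + (52 - W)/W) = -27/5 + (52 - W)/W)
175²/R(214, 313) = 175²/(-32/5 + 52/214) = 30625/(-32/5 + 52*(1/214)) = 30625/(-32/5 + 26/107) = 30625/(-3294/535) = 30625*(-535/3294) = -16384375/3294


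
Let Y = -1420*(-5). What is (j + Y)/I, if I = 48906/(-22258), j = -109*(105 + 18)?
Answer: 70190603/24453 ≈ 2870.4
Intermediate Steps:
j = -13407 (j = -109*123 = -13407)
Y = 7100
I = -24453/11129 (I = 48906*(-1/22258) = -24453/11129 ≈ -2.1972)
(j + Y)/I = (-13407 + 7100)/(-24453/11129) = -6307*(-11129/24453) = 70190603/24453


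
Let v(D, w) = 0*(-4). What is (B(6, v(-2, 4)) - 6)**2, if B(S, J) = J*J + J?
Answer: 36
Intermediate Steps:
v(D, w) = 0
B(S, J) = J + J**2 (B(S, J) = J**2 + J = J + J**2)
(B(6, v(-2, 4)) - 6)**2 = (0*(1 + 0) - 6)**2 = (0*1 - 6)**2 = (0 - 6)**2 = (-6)**2 = 36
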